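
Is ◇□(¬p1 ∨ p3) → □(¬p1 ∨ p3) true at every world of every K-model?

Tableau for the negation ¬(◇□(¬p1 ∨ p3) → □(¬p1 ∨ p3)):
1. ¬(◇□(¬p1 ∨ p3) → □(¬p1 ∨ p3)), w0
2. ◇□(¬p1 ∨ p3), w0   [¬→-rule on 1]
3. ¬□(¬p1 ∨ p3), w0   [¬→-rule on 1]
4. □(¬p1 ∨ p3), w1   [◇-rule on 2: fresh world w1, w0Rw1]
5. ¬(¬p1 ∨ p3), w2   [¬□-rule on 3: fresh world w2, w0Rw2]
6. p1, w2   [¬∨-rule on 5]
7. ¬p3, w2   [¬∨-rule on 5]
Accessibility: w0Rw1, w0Rw2
The negation has an open branch (countermodel exists).

Not valid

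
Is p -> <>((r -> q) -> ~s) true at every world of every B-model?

Not valid

Tableau for the negation ~(p -> <>((r -> q) -> ~s)):
1. ~(p -> <>((r -> q) -> ~s)), u
2. p, u   [~->-rule on 1]
3. ~<>((r -> q) -> ~s), u   [~->-rule on 1]
4. ~((r -> q) -> ~s), u   [~<>-rule on 3 via uRu]
5. r -> q, u   [~->-rule on 4]
6. s, u   [~->-rule on 4]
7. q, u   [->-rule on 5 (branches; this branch)]
Accessibility: uRu
The negation has an open branch (countermodel exists).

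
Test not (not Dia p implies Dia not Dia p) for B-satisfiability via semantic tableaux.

No, unsatisfiable

1. not (not Dia p implies Dia not Dia p), w0
2. not Dia p, w0   [neg-implies-rule on 1]
3. not Dia not Dia p, w0   [neg-implies-rule on 1]
4. not p, w0   [neg-Dia-rule on 2 via w0Rw0]
5. Dia p, w0   [neg-Dia-rule on 3 via w0Rw0]
6. p, w1   [Dia-rule on 5: fresh world w1, w0Rw1]
7. not p, w1   [neg-Dia-rule on 2 via w0Rw1]
Accessibility: w0Rw0, w0Rw1, w1Rw0, w1Rw1
Branch closes: p and not p both at w1.
All branches of the tableau close; one closing branch shown above.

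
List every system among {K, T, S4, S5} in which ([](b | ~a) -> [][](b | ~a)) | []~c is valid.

S4-tableau for the negation ~(([](b | ~a) -> [][](b | ~a)) | []~c):
1. ~(([](b | ~a) -> [][](b | ~a)) | []~c), 0
2. ~([](b | ~a) -> [][](b | ~a)), 0   [~|-rule on 1]
3. ~[]~c, 0   [~|-rule on 1]
4. [](b | ~a), 0   [~->-rule on 2]
5. ~[][](b | ~a), 0   [~->-rule on 2]
6. b | ~a, 0   [[]-rule on 4 via 0R0]
7. ~a, 0   [|-rule on 6 (branches; this branch)]
8. c, 1   [~[]-rule on 3: fresh world 1, 0R1]
9. b | ~a, 1   [[]-rule on 4 via 0R1]
10. ~a, 1   [|-rule on 9 (branches; this branch)]
11. ~[](b | ~a), 2   [~[]-rule on 5: fresh world 2, 0R2]
12. b | ~a, 2   [[]-rule on 4 via 0R2]
13. ~a, 2   [|-rule on 12 (branches; this branch)]
14. ~(b | ~a), 3   [~[]-rule on 11: fresh world 3, 2R3]
15. ~b, 3   [~|-rule on 14]
16. a, 3   [~|-rule on 14]
17. b | ~a, 3   [[]-rule on 4 via 0R3]
18. ~a, 3   [|-rule on 17 (branches; this branch)]
Accessibility: 0R0, 0R1, 0R2, 0R3, 1R1, 2R2, 2R3, 3R3
Branch closes: a and ~a both at 3.
Every branch closes (one shown): valid in S4, hence also in S5 (every theorem of S4 is a theorem of S5).
T-tableau for the negation ~(([](b | ~a) -> [][](b | ~a)) | []~c):
1. ~(([](b | ~a) -> [][](b | ~a)) | []~c), 0
2. ~([](b | ~a) -> [][](b | ~a)), 0   [~|-rule on 1]
3. ~[]~c, 0   [~|-rule on 1]
4. [](b | ~a), 0   [~->-rule on 2]
5. ~[][](b | ~a), 0   [~->-rule on 2]
6. b | ~a, 0   [[]-rule on 4 via 0R0]
7. ~a, 0   [|-rule on 6 (branches; this branch)]
8. c, 1   [~[]-rule on 3: fresh world 1, 0R1]
9. b | ~a, 1   [[]-rule on 4 via 0R1]
10. ~a, 1   [|-rule on 9 (branches; this branch)]
11. ~[](b | ~a), 2   [~[]-rule on 5: fresh world 2, 0R2]
12. b | ~a, 2   [[]-rule on 4 via 0R2]
13. ~a, 2   [|-rule on 12 (branches; this branch)]
14. ~(b | ~a), 3   [~[]-rule on 11: fresh world 3, 2R3]
15. ~b, 3   [~|-rule on 14]
16. a, 3   [~|-rule on 14]
Accessibility: 0R0, 0R1, 0R2, 1R1, 2R2, 2R3, 3R3
Complete open branch: countermodel on a T-frame, so not valid in T, nor in K (the same frame is also a K-frame).

S4, S5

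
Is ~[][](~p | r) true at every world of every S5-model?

Invalid (countermodel exists)

Tableau for the negation [][](~p | r):
1. [][](~p | r), w0
2. [](~p | r), w0   [[]-rule on 1 via w0Rw0]
3. ~p | r, w0   [[]-rule on 2 via w0Rw0]
4. r, w0   [|-rule on 3 (branches; this branch)]
Accessibility: w0Rw0
The negation has an open branch (countermodel exists).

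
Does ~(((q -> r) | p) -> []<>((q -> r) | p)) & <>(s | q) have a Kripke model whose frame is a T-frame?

1. ~(((q -> r) | p) -> []<>((q -> r) | p)) & <>(s | q), w0
2. ~(((q -> r) | p) -> []<>((q -> r) | p)), w0
3. <>(s | q), w0
4. (q -> r) | p, w0
5. ~[]<>((q -> r) | p), w0
6. p, w0
7. s | q, w1
8. q, w1
9. ~<>((q -> r) | p), w2
10. ~((q -> r) | p), w2
11. ~(q -> r), w2
12. ~p, w2
13. q, w2
14. ~r, w2
Accessibility: w0Rw0, w0Rw1, w0Rw2, w1Rw1, w2Rw2

Satisfiable (open branch found)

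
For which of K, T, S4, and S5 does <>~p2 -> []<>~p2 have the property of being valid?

S5

S4-tableau for the negation ~(<>~p2 -> []<>~p2):
1. ~(<>~p2 -> []<>~p2), 0
2. <>~p2, 0
3. ~[]<>~p2, 0
4. ~p2, 1
5. ~<>~p2, 2
6. p2, 2
Accessibility: 0R0, 0R1, 0R2, 1R1, 2R2
Complete open branch: countermodel on an S4-frame, so not valid in S4, nor in K, T (the same frame is also a K-frame and a T-frame).
S5-tableau for the negation ~(<>~p2 -> []<>~p2):
1. ~(<>~p2 -> []<>~p2), 0
2. <>~p2, 0
3. ~[]<>~p2, 0
4. ~p2, 1
5. ~<>~p2, 2
6. p2, 0
7. p2, 1
Accessibility: 0R0, 0R1, 0R2, 1R0, 1R1, 1R2, 2R0, 2R1, 2R2
Branch closes: p2 and ~p2 both at 1.
Every branch closes (one shown): valid in S5.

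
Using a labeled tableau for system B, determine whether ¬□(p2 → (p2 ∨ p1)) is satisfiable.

1. ¬□(p2 → (p2 ∨ p1)), 0
2. ¬(p2 → (p2 ∨ p1)), 1   [¬□-rule on 1: fresh world 1, 0R1]
3. p2, 1   [¬→-rule on 2]
4. ¬(p2 ∨ p1), 1   [¬→-rule on 2]
5. ¬p2, 1   [¬∨-rule on 4]
6. ¬p1, 1   [¬∨-rule on 4]
Accessibility: 0R0, 0R1, 1R0, 1R1
Branch closes: p2 and ¬p2 both at 1.
(One branch shown.) All branches close.

Unsatisfiable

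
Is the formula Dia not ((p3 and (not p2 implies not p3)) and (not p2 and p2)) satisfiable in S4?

1. Dia not ((p3 and (not p2 implies not p3)) and (not p2 and p2)), w0
2. not ((p3 and (not p2 implies not p3)) and (not p2 and p2)), w1   [Dia-rule on 1: fresh world w1, w0Rw1]
3. not (not p2 and p2), w1   [neg-and-rule on 2 (branches; this branch)]
4. not p2, w1   [neg-and-rule on 3 (branches; this branch)]
Accessibility: w0Rw0, w0Rw1, w1Rw1

Yes, satisfiable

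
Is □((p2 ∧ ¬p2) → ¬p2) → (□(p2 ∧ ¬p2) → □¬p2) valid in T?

Yes, valid

Tableau for the negation ¬(□((p2 ∧ ¬p2) → ¬p2) → (□(p2 ∧ ¬p2) → □¬p2)):
1. ¬(□((p2 ∧ ¬p2) → ¬p2) → (□(p2 ∧ ¬p2) → □¬p2)), 0
2. □((p2 ∧ ¬p2) → ¬p2), 0
3. ¬(□(p2 ∧ ¬p2) → □¬p2), 0
4. □(p2 ∧ ¬p2), 0
5. ¬□¬p2, 0
6. (p2 ∧ ¬p2) → ¬p2, 0
7. p2 ∧ ¬p2, 0
8. p2, 0
9. ¬p2, 0
Accessibility: 0R0
Branch closes: p2 and ¬p2 both at 0.
All branches of the negation close; one closing branch shown above.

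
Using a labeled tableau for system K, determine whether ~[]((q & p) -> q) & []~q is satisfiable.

1. ~[]((q & p) -> q) & []~q, u
2. ~[]((q & p) -> q), u
3. []~q, u
4. ~((q & p) -> q), v
5. q & p, v
6. ~q, v
7. q, v
8. p, v
Accessibility: uRv
Branch closes: q and ~q both at v.
(One branch shown.) All branches close.

Unsatisfiable (every branch closes)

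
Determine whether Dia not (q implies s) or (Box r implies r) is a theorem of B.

Valid in B

Tableau for the negation not (Dia not (q implies s) or (Box r implies r)):
1. not (Dia not (q implies s) or (Box r implies r)), w0
2. not Dia not (q implies s), w0   [neg-or-rule on 1]
3. not (Box r implies r), w0   [neg-or-rule on 1]
4. Box r, w0   [neg-implies-rule on 3]
5. not r, w0   [neg-implies-rule on 3]
6. q implies s, w0   [neg-Dia-rule on 2 via w0Rw0]
7. r, w0   [Box-rule on 4 via w0Rw0]
Accessibility: w0Rw0
Branch closes: r and not r both at w0.
All branches of the negation close; one closing branch shown above.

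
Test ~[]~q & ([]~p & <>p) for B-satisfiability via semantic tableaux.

1. ~[]~q & ([]~p & <>p), u
2. ~[]~q, u
3. []~p & <>p, u
4. []~p, u
5. <>p, u
6. ~p, u
7. q, v
8. ~p, v
9. p, w
10. ~p, w
Accessibility: uRu, uRv, uRw, vRu, vRv, wRu, wRw
Branch closes: p and ~p both at w.
(One branch shown.) All branches close.

Unsatisfiable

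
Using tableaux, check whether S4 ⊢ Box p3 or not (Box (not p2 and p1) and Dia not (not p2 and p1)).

Valid

Tableau for the negation not (Box p3 or not (Box (not p2 and p1) and Dia not (not p2 and p1))):
1. not (Box p3 or not (Box (not p2 and p1) and Dia not (not p2 and p1))), u
2. not Box p3, u   [neg-or-rule on 1]
3. Box (not p2 and p1) and Dia not (not p2 and p1), u   [neg-or-rule on 1]
4. Box (not p2 and p1), u   [and-rule on 3]
5. Dia not (not p2 and p1), u   [and-rule on 3]
6. not p2 and p1, u   [Box-rule on 4 via uRu]
7. not p2, u   [and-rule on 6]
8. p1, u   [and-rule on 6]
9. not p3, v   [neg-Box-rule on 2: fresh world v, uRv]
10. not p2 and p1, v   [Box-rule on 4 via uRv]
11. not p2, v   [and-rule on 10]
12. p1, v   [and-rule on 10]
13. not (not p2 and p1), w   [Dia-rule on 5: fresh world w, uRw]
14. not p2 and p1, w   [Box-rule on 4 via uRw]
15. not p2, w   [and-rule on 14]
16. p1, w   [and-rule on 14]
17. not p1, w   [neg-and-rule on 13 (branches; this branch)]
Accessibility: uRu, uRv, uRw, vRv, wRw
Branch closes: p1 and not p1 both at w.
All branches of the negation close; one closing branch shown above.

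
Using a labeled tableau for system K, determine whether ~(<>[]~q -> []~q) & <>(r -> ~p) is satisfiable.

1. ~(<>[]~q -> []~q) & <>(r -> ~p), w0
2. ~(<>[]~q -> []~q), w0   [&-rule on 1]
3. <>(r -> ~p), w0   [&-rule on 1]
4. <>[]~q, w0   [~->-rule on 2]
5. ~[]~q, w0   [~->-rule on 2]
6. r -> ~p, w1   [<>-rule on 3: fresh world w1, w0Rw1]
7. ~p, w1   [->-rule on 6 (branches; this branch)]
8. []~q, w2   [<>-rule on 4: fresh world w2, w0Rw2]
9. q, w3   [~[]-rule on 5: fresh world w3, w0Rw3]
Accessibility: w0Rw1, w0Rw2, w0Rw3

Satisfiable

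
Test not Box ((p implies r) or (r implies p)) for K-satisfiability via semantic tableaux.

1. not Box ((p implies r) or (r implies p)), u
2. not ((p implies r) or (r implies p)), v
3. not (p implies r), v
4. not (r implies p), v
5. p, v
6. not r, v
7. r, v
8. not p, v
Accessibility: uRv
Branch closes: r and not r both at v.
All branches of the tableau close; one closing branch shown above.

Unsatisfiable (every branch closes)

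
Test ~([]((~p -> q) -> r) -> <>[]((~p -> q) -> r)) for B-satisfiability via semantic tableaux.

1. ~([]((~p -> q) -> r) -> <>[]((~p -> q) -> r)), w0
2. []((~p -> q) -> r), w0
3. ~<>[]((~p -> q) -> r), w0
4. (~p -> q) -> r, w0
5. ~[]((~p -> q) -> r), w0
6. ~(~p -> q), w0
7. ~p, w0
8. ~q, w0
9. ~((~p -> q) -> r), w1
10. ~p -> q, w1
11. ~r, w1
12. (~p -> q) -> r, w1
13. ~[]((~p -> q) -> r), w1
14. q, w1
15. ~(~p -> q), w1
16. ~p, w1
17. ~q, w1
Accessibility: w0Rw0, w0Rw1, w1Rw0, w1Rw1
Branch closes: q and ~q both at w1.
Every branch closes; the branch above is one of them.

Unsatisfiable (every branch closes)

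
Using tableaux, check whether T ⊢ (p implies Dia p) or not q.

Valid in T

Tableau for the negation not ((p implies Dia p) or not q):
1. not ((p implies Dia p) or not q), u
2. not (p implies Dia p), u
3. q, u
4. p, u
5. not Dia p, u
6. not p, u
Accessibility: uRu
Branch closes: p and not p both at u.
Every branch of the negation's tableau closes; the branch above is one of them.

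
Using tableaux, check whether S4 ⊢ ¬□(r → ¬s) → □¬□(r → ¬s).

Invalid (countermodel exists)

Tableau for the negation ¬(¬□(r → ¬s) → □¬□(r → ¬s)):
1. ¬(¬□(r → ¬s) → □¬□(r → ¬s)), u
2. ¬□(r → ¬s), u   [¬→-rule on 1]
3. ¬□¬□(r → ¬s), u   [¬→-rule on 1]
4. ¬(r → ¬s), v   [¬□-rule on 2: fresh world v, uRv]
5. r, v   [¬→-rule on 4]
6. s, v   [¬→-rule on 4]
7. □(r → ¬s), w   [¬□-rule on 3: fresh world w, uRw]
8. r → ¬s, w   [□-rule on 7 via wRw]
9. ¬s, w   [→-rule on 8 (branches; this branch)]
Accessibility: uRu, uRv, uRw, vRv, wRw
The negation has an open branch (countermodel exists).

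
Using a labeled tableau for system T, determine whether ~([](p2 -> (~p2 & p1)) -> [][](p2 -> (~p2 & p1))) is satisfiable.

Satisfiable (open branch found)

1. ~([](p2 -> (~p2 & p1)) -> [][](p2 -> (~p2 & p1))), u
2. [](p2 -> (~p2 & p1)), u
3. ~[][](p2 -> (~p2 & p1)), u
4. p2 -> (~p2 & p1), u
5. ~p2 & p1, u
6. ~p2, u
7. p1, u
8. ~[](p2 -> (~p2 & p1)), v
9. p2 -> (~p2 & p1), v
10. ~p2 & p1, v
11. ~p2, v
12. p1, v
13. ~(p2 -> (~p2 & p1)), w
14. p2, w
15. ~(~p2 & p1), w
16. ~p1, w
Accessibility: uRu, uRv, vRv, vRw, wRw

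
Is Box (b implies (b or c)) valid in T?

Valid in T

Tableau for the negation not Box (b implies (b or c)):
1. not Box (b implies (b or c)), w0
2. not (b implies (b or c)), w1   [neg-Box-rule on 1: fresh world w1, w0Rw1]
3. b, w1   [neg-implies-rule on 2]
4. not (b or c), w1   [neg-implies-rule on 2]
5. not b, w1   [neg-or-rule on 4]
6. not c, w1   [neg-or-rule on 4]
Accessibility: w0Rw0, w0Rw1, w1Rw1
Branch closes: b and not b both at w1.
Every branch of the negation's tableau closes; the branch above is one of them.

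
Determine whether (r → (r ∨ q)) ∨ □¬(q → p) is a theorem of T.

Valid in T

Tableau for the negation ¬((r → (r ∨ q)) ∨ □¬(q → p)):
1. ¬((r → (r ∨ q)) ∨ □¬(q → p)), u
2. ¬(r → (r ∨ q)), u
3. ¬□¬(q → p), u
4. r, u
5. ¬(r ∨ q), u
6. ¬r, u
7. ¬q, u
Accessibility: uRu
Branch closes: r and ¬r both at u.
Every branch of the negation's tableau closes; the branch above is one of them.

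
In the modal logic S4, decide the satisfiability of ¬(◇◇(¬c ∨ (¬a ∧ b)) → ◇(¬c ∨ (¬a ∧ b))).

1. ¬(◇◇(¬c ∨ (¬a ∧ b)) → ◇(¬c ∨ (¬a ∧ b))), u
2. ◇◇(¬c ∨ (¬a ∧ b)), u
3. ¬◇(¬c ∨ (¬a ∧ b)), u
4. ¬(¬c ∨ (¬a ∧ b)), u
5. c, u
6. ¬(¬a ∧ b), u
7. ¬b, u
8. ◇(¬c ∨ (¬a ∧ b)), v
9. ¬(¬c ∨ (¬a ∧ b)), v
10. c, v
11. ¬(¬a ∧ b), v
12. ¬b, v
13. ¬c ∨ (¬a ∧ b), w
14. ¬(¬c ∨ (¬a ∧ b)), w
15. c, w
16. ¬(¬a ∧ b), w
17. ¬a ∧ b, w
18. ¬a, w
19. b, w
20. ¬b, w
Accessibility: uRu, uRv, uRw, vRv, vRw, wRw
Branch closes: b and ¬b both at w.
(One branch shown.) All branches close.

Unsatisfiable (every branch closes)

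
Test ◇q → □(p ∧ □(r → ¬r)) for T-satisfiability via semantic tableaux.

1. ◇q → □(p ∧ □(r → ¬r)), u
2. □(p ∧ □(r → ¬r)), u   [→-rule on 1 (branches; this branch)]
3. p ∧ □(r → ¬r), u   [□-rule on 2 via uRu]
4. p, u   [∧-rule on 3]
5. □(r → ¬r), u   [∧-rule on 3]
6. r → ¬r, u   [□-rule on 5 via uRu]
7. ¬r, u   [→-rule on 6 (branches; this branch)]
Accessibility: uRu

Satisfiable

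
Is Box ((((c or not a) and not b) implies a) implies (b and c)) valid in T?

Tableau for the negation not Box ((((c or not a) and not b) implies a) implies (b and c)):
1. not Box ((((c or not a) and not b) implies a) implies (b and c)), w0
2. not ((((c or not a) and not b) implies a) implies (b and c)), w1   [neg-Box-rule on 1: fresh world w1, w0Rw1]
3. ((c or not a) and not b) implies a, w1   [neg-implies-rule on 2]
4. not (b and c), w1   [neg-implies-rule on 2]
5. a, w1   [implies-rule on 3 (branches; this branch)]
6. not c, w1   [neg-and-rule on 4 (branches; this branch)]
Accessibility: w0Rw0, w0Rw1, w1Rw1
The negation has an open branch (countermodel exists).

Invalid (countermodel exists)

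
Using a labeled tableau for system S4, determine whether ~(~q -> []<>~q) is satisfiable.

1. ~(~q -> []<>~q), 0
2. ~q, 0
3. ~[]<>~q, 0
4. ~<>~q, 1
5. q, 1
Accessibility: 0R0, 0R1, 1R1

Satisfiable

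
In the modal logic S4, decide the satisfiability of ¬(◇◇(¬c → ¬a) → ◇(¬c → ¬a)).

1. ¬(◇◇(¬c → ¬a) → ◇(¬c → ¬a)), 0
2. ◇◇(¬c → ¬a), 0   [¬→-rule on 1]
3. ¬◇(¬c → ¬a), 0   [¬→-rule on 1]
4. ¬(¬c → ¬a), 0   [¬◇-rule on 3 via 0R0]
5. ¬c, 0   [¬→-rule on 4]
6. a, 0   [¬→-rule on 4]
7. ◇(¬c → ¬a), 1   [◇-rule on 2: fresh world 1, 0R1]
8. ¬(¬c → ¬a), 1   [¬◇-rule on 3 via 0R1]
9. ¬c, 1   [¬→-rule on 8]
10. a, 1   [¬→-rule on 8]
11. ¬c → ¬a, 2   [◇-rule on 7: fresh world 2, 1R2]
12. ¬(¬c → ¬a), 2   [¬◇-rule on 3 via 0R2]
13. ¬c, 2   [¬→-rule on 12]
14. a, 2   [¬→-rule on 12]
15. ¬a, 2   [→-rule on 11 (branches; this branch)]
Accessibility: 0R0, 0R1, 0R2, 1R1, 1R2, 2R2
Branch closes: a and ¬a both at 2.
Every branch closes; the branch above is one of them.

No, unsatisfiable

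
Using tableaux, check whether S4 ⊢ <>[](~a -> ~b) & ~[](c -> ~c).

Tableau for the negation ~(<>[](~a -> ~b) & ~[](c -> ~c)):
1. ~(<>[](~a -> ~b) & ~[](c -> ~c)), 0
2. [](c -> ~c), 0
3. c -> ~c, 0
4. ~c, 0
Accessibility: 0R0
The negation has an open branch (countermodel exists).

Not valid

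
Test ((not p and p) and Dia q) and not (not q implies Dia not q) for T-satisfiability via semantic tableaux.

Unsatisfiable (every branch closes)

1. ((not p and p) and Dia q) and not (not q implies Dia not q), u
2. (not p and p) and Dia q, u   [and-rule on 1]
3. not (not q implies Dia not q), u   [and-rule on 1]
4. not p and p, u   [and-rule on 2]
5. Dia q, u   [and-rule on 2]
6. not q, u   [neg-implies-rule on 3]
7. not Dia not q, u   [neg-implies-rule on 3]
8. not p, u   [and-rule on 4]
9. p, u   [and-rule on 4]
Accessibility: uRu
Branch closes: p and not p both at u.
Every branch closes; the branch above is one of them.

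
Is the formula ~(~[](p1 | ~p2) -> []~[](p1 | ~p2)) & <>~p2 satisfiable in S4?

Yes, satisfiable

1. ~(~[](p1 | ~p2) -> []~[](p1 | ~p2)) & <>~p2, 0
2. ~(~[](p1 | ~p2) -> []~[](p1 | ~p2)), 0
3. <>~p2, 0
4. ~[](p1 | ~p2), 0
5. ~[]~[](p1 | ~p2), 0
6. ~p2, 1
7. ~(p1 | ~p2), 2
8. ~p1, 2
9. p2, 2
10. [](p1 | ~p2), 3
11. p1 | ~p2, 3
12. ~p2, 3
Accessibility: 0R0, 0R1, 0R2, 0R3, 1R1, 2R2, 3R3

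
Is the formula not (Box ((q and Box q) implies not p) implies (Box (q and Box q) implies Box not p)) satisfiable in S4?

Unsatisfiable (every branch closes)

1. not (Box ((q and Box q) implies not p) implies (Box (q and Box q) implies Box not p)), 0
2. Box ((q and Box q) implies not p), 0
3. not (Box (q and Box q) implies Box not p), 0
4. Box (q and Box q), 0
5. not Box not p, 0
6. (q and Box q) implies not p, 0
7. q and Box q, 0
8. q, 0
9. Box q, 0
10. not (q and Box q), 0
11. not Box q, 0
12. p, 1
13. (q and Box q) implies not p, 1
14. q and Box q, 1
15. q, 1
16. Box q, 1
17. not (q and Box q), 1
18. not Box q, 1
19. not q, 2
20. (q and Box q) implies not p, 2
21. q and Box q, 2
22. q, 2
23. Box q, 2
Accessibility: 0R0, 0R1, 0R2, 1R1, 2R2
Branch closes: q and not q both at 2.
All branches of the tableau close; one closing branch shown above.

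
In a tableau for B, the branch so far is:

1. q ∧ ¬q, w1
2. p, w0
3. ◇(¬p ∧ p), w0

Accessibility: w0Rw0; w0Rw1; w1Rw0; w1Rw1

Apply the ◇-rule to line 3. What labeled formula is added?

a fresh world w2 with w0Rw2, and ¬p ∧ p at w2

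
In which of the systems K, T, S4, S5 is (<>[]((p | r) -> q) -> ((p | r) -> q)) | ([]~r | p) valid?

S5

S4-tableau for the negation ~((<>[]((p | r) -> q) -> ((p | r) -> q)) | ([]~r | p)):
1. ~((<>[]((p | r) -> q) -> ((p | r) -> q)) | ([]~r | p)), 0
2. ~(<>[]((p | r) -> q) -> ((p | r) -> q)), 0
3. ~([]~r | p), 0
4. <>[]((p | r) -> q), 0
5. ~((p | r) -> q), 0
6. ~[]~r, 0
7. ~p, 0
8. p | r, 0
9. ~q, 0
10. r, 0
11. []((p | r) -> q), 1
12. (p | r) -> q, 1
13. q, 1
14. r, 2
Accessibility: 0R0, 0R1, 0R2, 1R1, 2R2
Complete open branch: countermodel on an S4-frame, so not valid in S4, nor in K, T (the same frame is also a K-frame and a T-frame).
S5-tableau for the negation ~((<>[]((p | r) -> q) -> ((p | r) -> q)) | ([]~r | p)):
1. ~((<>[]((p | r) -> q) -> ((p | r) -> q)) | ([]~r | p)), 0
2. ~(<>[]((p | r) -> q) -> ((p | r) -> q)), 0
3. ~([]~r | p), 0
4. <>[]((p | r) -> q), 0
5. ~((p | r) -> q), 0
6. ~[]~r, 0
7. ~p, 0
8. p | r, 0
9. ~q, 0
10. r, 0
11. []((p | r) -> q), 1
12. (p | r) -> q, 0
13. (p | r) -> q, 1
14. ~(p | r), 0
15. ~r, 0
Accessibility: 0R0, 0R1, 1R0, 1R1
Branch closes: r and ~r both at 0.
Every branch closes (one shown): valid in S5.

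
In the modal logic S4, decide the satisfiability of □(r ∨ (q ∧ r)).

Satisfiable

1. □(r ∨ (q ∧ r)), u
2. r ∨ (q ∧ r), u   [□-rule on 1 via uRu]
3. q ∧ r, u   [∨-rule on 2 (branches; this branch)]
4. q, u   [∧-rule on 3]
5. r, u   [∧-rule on 3]
Accessibility: uRu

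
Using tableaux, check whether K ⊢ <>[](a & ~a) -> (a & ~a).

Tableau for the negation ~(<>[](a & ~a) -> (a & ~a)):
1. ~(<>[](a & ~a) -> (a & ~a)), 0
2. <>[](a & ~a), 0   [~->-rule on 1]
3. ~(a & ~a), 0   [~->-rule on 1]
4. a, 0   [~&-rule on 3 (branches; this branch)]
5. [](a & ~a), 1   [<>-rule on 2: fresh world 1, 0R1]
Accessibility: 0R1
The negation has an open branch (countermodel exists).

Invalid (countermodel exists)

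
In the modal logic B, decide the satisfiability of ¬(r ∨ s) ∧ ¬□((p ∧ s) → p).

1. ¬(r ∨ s) ∧ ¬□((p ∧ s) → p), u
2. ¬(r ∨ s), u   [∧-rule on 1]
3. ¬□((p ∧ s) → p), u   [∧-rule on 1]
4. ¬r, u   [¬∨-rule on 2]
5. ¬s, u   [¬∨-rule on 2]
6. ¬((p ∧ s) → p), v   [¬□-rule on 3: fresh world v, uRv]
7. p ∧ s, v   [¬→-rule on 6]
8. ¬p, v   [¬→-rule on 6]
9. p, v   [∧-rule on 7]
10. s, v   [∧-rule on 7]
Accessibility: uRu, uRv, vRu, vRv
Branch closes: p and ¬p both at v.
All branches of the tableau close; one closing branch shown above.

No, unsatisfiable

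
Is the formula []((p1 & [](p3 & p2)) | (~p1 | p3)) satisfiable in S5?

1. []((p1 & [](p3 & p2)) | (~p1 | p3)), 0
2. (p1 & [](p3 & p2)) | (~p1 | p3), 0   [[]-rule on 1 via 0R0]
3. ~p1 | p3, 0   [|-rule on 2 (branches; this branch)]
4. p3, 0   [|-rule on 3 (branches; this branch)]
Accessibility: 0R0

Satisfiable (open branch found)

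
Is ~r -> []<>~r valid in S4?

No, not valid

Tableau for the negation ~(~r -> []<>~r):
1. ~(~r -> []<>~r), 0
2. ~r, 0   [~->-rule on 1]
3. ~[]<>~r, 0   [~->-rule on 1]
4. ~<>~r, 1   [~[]-rule on 3: fresh world 1, 0R1]
5. r, 1   [~<>-rule on 4 via 1R1]
Accessibility: 0R0, 0R1, 1R1
The negation has an open branch (countermodel exists).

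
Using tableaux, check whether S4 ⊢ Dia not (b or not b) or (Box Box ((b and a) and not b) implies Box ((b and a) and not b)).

Tableau for the negation not (Dia not (b or not b) or (Box Box ((b and a) and not b) implies Box ((b and a) and not b))):
1. not (Dia not (b or not b) or (Box Box ((b and a) and not b) implies Box ((b and a) and not b))), u
2. not Dia not (b or not b), u
3. not (Box Box ((b and a) and not b) implies Box ((b and a) and not b)), u
4. Box Box ((b and a) and not b), u
5. not Box ((b and a) and not b), u
6. b or not b, u
7. Box ((b and a) and not b), u
8. (b and a) and not b, u
9. b and a, u
10. not b, u
11. b, u
12. a, u
Accessibility: uRu
Branch closes: b and not b both at u.
All branches of the negation close; one closing branch shown above.

Yes, valid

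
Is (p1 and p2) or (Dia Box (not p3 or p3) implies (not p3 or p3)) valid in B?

Tableau for the negation not ((p1 and p2) or (Dia Box (not p3 or p3) implies (not p3 or p3))):
1. not ((p1 and p2) or (Dia Box (not p3 or p3) implies (not p3 or p3))), u
2. not (p1 and p2), u
3. not (Dia Box (not p3 or p3) implies (not p3 or p3)), u
4. Dia Box (not p3 or p3), u
5. not (not p3 or p3), u
6. p3, u
7. not p3, u
Accessibility: uRu
Branch closes: p3 and not p3 both at u.
Every branch of the negation's tableau closes; the branch above is one of them.

Yes, valid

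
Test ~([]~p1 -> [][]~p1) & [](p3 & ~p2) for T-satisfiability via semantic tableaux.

Satisfiable (open branch found)

1. ~([]~p1 -> [][]~p1) & [](p3 & ~p2), u
2. ~([]~p1 -> [][]~p1), u
3. [](p3 & ~p2), u
4. []~p1, u
5. ~[][]~p1, u
6. p3 & ~p2, u
7. p3, u
8. ~p2, u
9. ~p1, u
10. ~[]~p1, v
11. p3 & ~p2, v
12. p3, v
13. ~p2, v
14. ~p1, v
15. p1, w
Accessibility: uRu, uRv, vRv, vRw, wRw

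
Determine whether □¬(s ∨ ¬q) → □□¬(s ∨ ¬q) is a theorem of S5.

Valid

Tableau for the negation ¬(□¬(s ∨ ¬q) → □□¬(s ∨ ¬q)):
1. ¬(□¬(s ∨ ¬q) → □□¬(s ∨ ¬q)), w0
2. □¬(s ∨ ¬q), w0
3. ¬□□¬(s ∨ ¬q), w0
4. ¬(s ∨ ¬q), w0
5. ¬s, w0
6. q, w0
7. ¬□¬(s ∨ ¬q), w1
8. ¬(s ∨ ¬q), w1
9. ¬s, w1
10. q, w1
11. s ∨ ¬q, w2
12. ¬(s ∨ ¬q), w2
13. ¬s, w2
14. q, w2
15. ¬q, w2
Accessibility: w0Rw0, w0Rw1, w0Rw2, w1Rw0, w1Rw1, w1Rw2, w2Rw0, w2Rw1, w2Rw2
Branch closes: q and ¬q both at w2.
Every branch of the negation's tableau closes; the branch above is one of them.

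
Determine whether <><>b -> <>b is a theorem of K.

No, not valid

Tableau for the negation ~(<><>b -> <>b):
1. ~(<><>b -> <>b), 0
2. <><>b, 0
3. ~<>b, 0
4. <>b, 1
5. ~b, 1
6. b, 2
Accessibility: 0R1, 1R2
The negation has an open branch (countermodel exists).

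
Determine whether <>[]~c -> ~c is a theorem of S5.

Valid in S5

Tableau for the negation ~(<>[]~c -> ~c):
1. ~(<>[]~c -> ~c), 0
2. <>[]~c, 0   [~->-rule on 1]
3. c, 0   [~->-rule on 1]
4. []~c, 1   [<>-rule on 2: fresh world 1, 0R1]
5. ~c, 0   [[]-rule on 4 via 1R0]
Accessibility: 0R0, 0R1, 1R0, 1R1
Branch closes: c and ~c both at 0.
All branches of the negation close; one closing branch shown above.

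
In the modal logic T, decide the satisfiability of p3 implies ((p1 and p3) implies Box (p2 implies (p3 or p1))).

1. p3 implies ((p1 and p3) implies Box (p2 implies (p3 or p1))), w0
2. (p1 and p3) implies Box (p2 implies (p3 or p1)), w0
3. Box (p2 implies (p3 or p1)), w0
4. p2 implies (p3 or p1), w0
5. p3 or p1, w0
6. p1, w0
Accessibility: w0Rw0

Satisfiable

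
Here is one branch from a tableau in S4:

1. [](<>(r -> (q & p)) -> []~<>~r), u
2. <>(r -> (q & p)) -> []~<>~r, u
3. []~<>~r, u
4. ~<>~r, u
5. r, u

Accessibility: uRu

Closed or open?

No, open

There is no literal clash: for every atom and world, at most one sign appears.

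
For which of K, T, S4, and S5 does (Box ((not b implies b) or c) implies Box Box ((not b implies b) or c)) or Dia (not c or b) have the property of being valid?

T-tableau for the negation not ((Box ((not b implies b) or c) implies Box Box ((not b implies b) or c)) or Dia (not c or b)):
1. not ((Box ((not b implies b) or c) implies Box Box ((not b implies b) or c)) or Dia (not c or b)), u
2. not (Box ((not b implies b) or c) implies Box Box ((not b implies b) or c)), u
3. not Dia (not c or b), u
4. Box ((not b implies b) or c), u
5. not Box Box ((not b implies b) or c), u
6. not (not c or b), u
7. c, u
8. not b, u
9. (not b implies b) or c, u
10. not Box ((not b implies b) or c), v
11. not (not c or b), v
12. c, v
13. not b, v
14. (not b implies b) or c, v
15. not ((not b implies b) or c), w
16. not (not b implies b), w
17. not c, w
18. not b, w
Accessibility: uRu, uRv, vRv, vRw, wRw
Complete open branch: countermodel on a T-frame, so not valid in T, nor in K (the same frame is also a K-frame).
S4-tableau for the negation not ((Box ((not b implies b) or c) implies Box Box ((not b implies b) or c)) or Dia (not c or b)):
1. not ((Box ((not b implies b) or c) implies Box Box ((not b implies b) or c)) or Dia (not c or b)), u
2. not (Box ((not b implies b) or c) implies Box Box ((not b implies b) or c)), u
3. not Dia (not c or b), u
4. Box ((not b implies b) or c), u
5. not Box Box ((not b implies b) or c), u
6. not (not c or b), u
7. c, u
8. not b, u
9. (not b implies b) or c, u
10. not Box ((not b implies b) or c), v
11. not (not c or b), v
12. c, v
13. not b, v
14. (not b implies b) or c, v
15. not ((not b implies b) or c), w
16. not (not b implies b), w
17. not c, w
18. not b, w
19. not (not c or b), w
20. c, w
Accessibility: uRu, uRv, uRw, vRv, vRw, wRw
Branch closes: c and not c both at w.
Every branch closes (one shown): valid in S4, hence also in S5 (every theorem of S4 is a theorem of S5).

S4, S5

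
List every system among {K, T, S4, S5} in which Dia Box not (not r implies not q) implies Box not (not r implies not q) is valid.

S5

S4-tableau for the negation not (Dia Box not (not r implies not q) implies Box not (not r implies not q)):
1. not (Dia Box not (not r implies not q) implies Box not (not r implies not q)), w0
2. Dia Box not (not r implies not q), w0   [neg-implies-rule on 1]
3. not Box not (not r implies not q), w0   [neg-implies-rule on 1]
4. Box not (not r implies not q), w1   [Dia-rule on 2: fresh world w1, w0Rw1]
5. not (not r implies not q), w1   [Box-rule on 4 via w1Rw1]
6. not r, w1   [neg-implies-rule on 5]
7. q, w1   [neg-implies-rule on 5]
8. not r implies not q, w2   [neg-Box-rule on 3: fresh world w2, w0Rw2]
9. not q, w2   [implies-rule on 8 (branches; this branch)]
Accessibility: w0Rw0, w0Rw1, w0Rw2, w1Rw1, w2Rw2
Complete open branch: countermodel on an S4-frame, so not valid in S4, nor in K, T (the same frame is also a K-frame and a T-frame).
S5-tableau for the negation not (Dia Box not (not r implies not q) implies Box not (not r implies not q)):
1. not (Dia Box not (not r implies not q) implies Box not (not r implies not q)), w0
2. Dia Box not (not r implies not q), w0   [neg-implies-rule on 1]
3. not Box not (not r implies not q), w0   [neg-implies-rule on 1]
4. Box not (not r implies not q), w1   [Dia-rule on 2: fresh world w1, w0Rw1]
5. not (not r implies not q), w0   [Box-rule on 4 via w1Rw0]
6. not r, w0   [neg-implies-rule on 5]
7. q, w0   [neg-implies-rule on 5]
8. not (not r implies not q), w1   [Box-rule on 4 via w1Rw1]
9. not r, w1   [neg-implies-rule on 8]
10. q, w1   [neg-implies-rule on 8]
11. not r implies not q, w2   [neg-Box-rule on 3: fresh world w2, w0Rw2]
12. not (not r implies not q), w2   [Box-rule on 4 via w1Rw2]
13. not r, w2   [neg-implies-rule on 12]
14. q, w2   [neg-implies-rule on 12]
15. not q, w2   [implies-rule on 11 (branches; this branch)]
Accessibility: w0Rw0, w0Rw1, w0Rw2, w1Rw0, w1Rw1, w1Rw2, w2Rw0, w2Rw1, w2Rw2
Branch closes: q and not q both at w2.
Every branch closes (one shown): valid in S5.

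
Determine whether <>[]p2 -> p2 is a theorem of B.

Tableau for the negation ~(<>[]p2 -> p2):
1. ~(<>[]p2 -> p2), 0
2. <>[]p2, 0
3. ~p2, 0
4. []p2, 1
5. p2, 0
Accessibility: 0R0, 0R1, 1R0, 1R1
Branch closes: p2 and ~p2 both at 0.
All branches of the negation close; one closing branch shown above.

Valid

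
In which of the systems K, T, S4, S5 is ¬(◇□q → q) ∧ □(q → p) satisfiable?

S5-tableau for the formula:
1. ¬(◇□q → q) ∧ □(q → p), 0
2. ¬(◇□q → q), 0
3. □(q → p), 0
4. ◇□q, 0
5. ¬q, 0
6. q → p, 0
7. p, 0
8. □q, 1
9. q → p, 1
10. q, 0
Accessibility: 0R0, 0R1, 1R0, 1R1
Branch closes: q and ¬q both at 0.
Every branch closes (one shown): unsatisfiable in S5.
S4-tableau for the formula:
1. ¬(◇□q → q) ∧ □(q → p), 0
2. ¬(◇□q → q), 0
3. □(q → p), 0
4. ◇□q, 0
5. ¬q, 0
6. q → p, 0
7. p, 0
8. □q, 1
9. q → p, 1
10. q, 1
11. p, 1
Accessibility: 0R0, 0R1, 1R1
Complete open branch: satisfiable in S4, hence also in K, T (this S4-model is also a K-model and a T-model).

K, T, S4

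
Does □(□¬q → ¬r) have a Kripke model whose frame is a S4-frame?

Satisfiable

1. □(□¬q → ¬r), u
2. □¬q → ¬r, u
3. ¬r, u
Accessibility: uRu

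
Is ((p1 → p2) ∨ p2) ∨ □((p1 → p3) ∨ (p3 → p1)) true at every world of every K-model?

Valid

Tableau for the negation ¬(((p1 → p2) ∨ p2) ∨ □((p1 → p3) ∨ (p3 → p1))):
1. ¬(((p1 → p2) ∨ p2) ∨ □((p1 → p3) ∨ (p3 → p1))), u
2. ¬((p1 → p2) ∨ p2), u
3. ¬□((p1 → p3) ∨ (p3 → p1)), u
4. ¬(p1 → p2), u
5. ¬p2, u
6. p1, u
7. ¬((p1 → p3) ∨ (p3 → p1)), v
8. ¬(p1 → p3), v
9. ¬(p3 → p1), v
10. p1, v
11. ¬p3, v
12. p3, v
13. ¬p1, v
Accessibility: uRv
Branch closes: p3 and ¬p3 both at v.
All branches of the negation close; one closing branch shown above.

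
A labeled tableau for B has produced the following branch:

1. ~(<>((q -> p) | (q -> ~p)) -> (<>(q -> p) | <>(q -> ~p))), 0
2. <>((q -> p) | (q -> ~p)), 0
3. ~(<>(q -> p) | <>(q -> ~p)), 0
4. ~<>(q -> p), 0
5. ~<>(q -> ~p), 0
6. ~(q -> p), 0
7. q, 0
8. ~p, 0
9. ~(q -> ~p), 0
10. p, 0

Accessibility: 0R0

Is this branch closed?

Yes, closed

Both p and ~p appear at 0.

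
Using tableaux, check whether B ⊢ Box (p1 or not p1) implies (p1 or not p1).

Tableau for the negation not (Box (p1 or not p1) implies (p1 or not p1)):
1. not (Box (p1 or not p1) implies (p1 or not p1)), 0
2. Box (p1 or not p1), 0
3. not (p1 or not p1), 0
4. not p1, 0
5. p1, 0
Accessibility: 0R0
Branch closes: p1 and not p1 both at 0.
All branches of the negation close; one closing branch shown above.

Valid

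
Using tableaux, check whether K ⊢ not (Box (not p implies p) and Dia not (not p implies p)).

Valid

Tableau for the negation Box (not p implies p) and Dia not (not p implies p):
1. Box (not p implies p) and Dia not (not p implies p), u
2. Box (not p implies p), u
3. Dia not (not p implies p), u
4. not (not p implies p), v
5. not p, v
6. not p implies p, v
7. p, v
Accessibility: uRv
Branch closes: p and not p both at v.
Every branch of the negation's tableau closes; the branch above is one of them.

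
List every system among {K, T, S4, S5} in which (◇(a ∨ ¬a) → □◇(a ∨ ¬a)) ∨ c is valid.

T, S4, S5

T-tableau for the negation ¬((◇(a ∨ ¬a) → □◇(a ∨ ¬a)) ∨ c):
1. ¬((◇(a ∨ ¬a) → □◇(a ∨ ¬a)) ∨ c), u
2. ¬(◇(a ∨ ¬a) → □◇(a ∨ ¬a)), u   [¬∨-rule on 1]
3. ¬c, u   [¬∨-rule on 1]
4. ◇(a ∨ ¬a), u   [¬→-rule on 2]
5. ¬□◇(a ∨ ¬a), u   [¬→-rule on 2]
6. a ∨ ¬a, v   [◇-rule on 4: fresh world v, uRv]
7. ¬a, v   [∨-rule on 6 (branches; this branch)]
8. ¬◇(a ∨ ¬a), w   [¬□-rule on 5: fresh world w, uRw]
9. ¬(a ∨ ¬a), w   [¬◇-rule on 8 via wRw]
10. ¬a, w   [¬∨-rule on 9]
11. a, w   [¬∨-rule on 9]
Accessibility: uRu, uRv, uRw, vRv, wRw
Branch closes: a and ¬a both at w.
Every branch closes (one shown): valid in T, hence also in S4, S5 (every theorem of T is a theorem of S4 and S5).
K-tableau for the negation ¬((◇(a ∨ ¬a) → □◇(a ∨ ¬a)) ∨ c):
1. ¬((◇(a ∨ ¬a) → □◇(a ∨ ¬a)) ∨ c), u
2. ¬(◇(a ∨ ¬a) → □◇(a ∨ ¬a)), u   [¬∨-rule on 1]
3. ¬c, u   [¬∨-rule on 1]
4. ◇(a ∨ ¬a), u   [¬→-rule on 2]
5. ¬□◇(a ∨ ¬a), u   [¬→-rule on 2]
6. a ∨ ¬a, v   [◇-rule on 4: fresh world v, uRv]
7. ¬a, v   [∨-rule on 6 (branches; this branch)]
8. ¬◇(a ∨ ¬a), w   [¬□-rule on 5: fresh world w, uRw]
Accessibility: uRv, uRw
Complete open branch: countermodel on a K-frame, so not valid in K.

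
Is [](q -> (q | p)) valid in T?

Valid in T

Tableau for the negation ~[](q -> (q | p)):
1. ~[](q -> (q | p)), 0
2. ~(q -> (q | p)), 1
3. q, 1
4. ~(q | p), 1
5. ~q, 1
6. ~p, 1
Accessibility: 0R0, 0R1, 1R1
Branch closes: q and ~q both at 1.
All branches of the negation close; one closing branch shown above.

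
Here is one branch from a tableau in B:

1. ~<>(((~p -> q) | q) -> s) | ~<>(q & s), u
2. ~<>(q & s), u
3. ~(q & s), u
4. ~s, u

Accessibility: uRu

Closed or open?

Open

There is no literal clash: for every atom and world, at most one sign appears.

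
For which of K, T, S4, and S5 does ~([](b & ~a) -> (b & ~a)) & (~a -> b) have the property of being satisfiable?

K

K-tableau for the formula:
1. ~([](b & ~a) -> (b & ~a)) & (~a -> b), u
2. ~([](b & ~a) -> (b & ~a)), u
3. ~a -> b, u
4. [](b & ~a), u
5. ~(b & ~a), u
6. b, u
7. a, u
Complete open branch: satisfiable in K.
T-tableau for the formula:
1. ~([](b & ~a) -> (b & ~a)) & (~a -> b), u
2. ~([](b & ~a) -> (b & ~a)), u
3. ~a -> b, u
4. [](b & ~a), u
5. ~(b & ~a), u
6. b & ~a, u
7. b, u
8. ~a, u
9. a, u
Accessibility: uRu
Branch closes: a and ~a both at u.
Every branch closes (one shown): unsatisfiable in T, hence also in S4, S5 (every S4/S5-frame is a T-frame).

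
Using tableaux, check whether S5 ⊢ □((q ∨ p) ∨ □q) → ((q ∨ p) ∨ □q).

Tableau for the negation ¬(□((q ∨ p) ∨ □q) → ((q ∨ p) ∨ □q)):
1. ¬(□((q ∨ p) ∨ □q) → ((q ∨ p) ∨ □q)), w0
2. □((q ∨ p) ∨ □q), w0
3. ¬((q ∨ p) ∨ □q), w0
4. ¬(q ∨ p), w0
5. ¬□q, w0
6. ¬q, w0
7. ¬p, w0
8. (q ∨ p) ∨ □q, w0
9. □q, w0
10. q, w0
Accessibility: w0Rw0
Branch closes: q and ¬q both at w0.
All branches of the negation close; one closing branch shown above.

Yes, valid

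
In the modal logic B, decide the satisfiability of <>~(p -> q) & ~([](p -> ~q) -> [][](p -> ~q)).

1. <>~(p -> q) & ~([](p -> ~q) -> [][](p -> ~q)), u
2. <>~(p -> q), u   [&-rule on 1]
3. ~([](p -> ~q) -> [][](p -> ~q)), u   [&-rule on 1]
4. [](p -> ~q), u   [~->-rule on 3]
5. ~[][](p -> ~q), u   [~->-rule on 3]
6. p -> ~q, u   [[]-rule on 4 via uRu]
7. ~q, u   [->-rule on 6 (branches; this branch)]
8. ~(p -> q), v   [<>-rule on 2: fresh world v, uRv]
9. p, v   [~->-rule on 8]
10. ~q, v   [~->-rule on 8]
11. p -> ~q, v   [[]-rule on 4 via uRv]
12. ~[](p -> ~q), w   [~[]-rule on 5: fresh world w, uRw]
13. p -> ~q, w   [[]-rule on 4 via uRw]
14. ~q, w   [->-rule on 13 (branches; this branch)]
15. ~(p -> ~q), x   [~[]-rule on 12: fresh world x, wRx]
16. p, x   [~->-rule on 15]
17. q, x   [~->-rule on 15]
Accessibility: uRu, uRv, uRw, vRu, vRv, wRu, wRw, wRx, xRw, xRx

Yes, satisfiable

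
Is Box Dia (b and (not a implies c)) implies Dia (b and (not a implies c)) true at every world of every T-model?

Tableau for the negation not (Box Dia (b and (not a implies c)) implies Dia (b and (not a implies c))):
1. not (Box Dia (b and (not a implies c)) implies Dia (b and (not a implies c))), u
2. Box Dia (b and (not a implies c)), u
3. not Dia (b and (not a implies c)), u
4. Dia (b and (not a implies c)), u
5. not (b and (not a implies c)), u
6. not (not a implies c), u
7. not a, u
8. not c, u
9. b and (not a implies c), v
10. b, v
11. not a implies c, v
12. Dia (b and (not a implies c)), v
13. not (b and (not a implies c)), v
14. c, v
15. not (not a implies c), v
16. not a, v
17. not c, v
Accessibility: uRu, uRv, vRv
Branch closes: c and not c both at v.
All branches of the negation close; one closing branch shown above.

Yes, valid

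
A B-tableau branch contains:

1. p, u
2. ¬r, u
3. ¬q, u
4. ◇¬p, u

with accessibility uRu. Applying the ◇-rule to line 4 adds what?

a fresh world v with uRv, and ¬p at v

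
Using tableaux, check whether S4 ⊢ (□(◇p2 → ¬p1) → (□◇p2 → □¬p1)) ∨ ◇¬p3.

Tableau for the negation ¬((□(◇p2 → ¬p1) → (□◇p2 → □¬p1)) ∨ ◇¬p3):
1. ¬((□(◇p2 → ¬p1) → (□◇p2 → □¬p1)) ∨ ◇¬p3), w0
2. ¬(□(◇p2 → ¬p1) → (□◇p2 → □¬p1)), w0
3. ¬◇¬p3, w0
4. □(◇p2 → ¬p1), w0
5. ¬(□◇p2 → □¬p1), w0
6. □◇p2, w0
7. ¬□¬p1, w0
8. p3, w0
9. ◇p2 → ¬p1, w0
10. ◇p2, w0
11. ¬p1, w0
12. p1, w1
13. p3, w1
14. ◇p2 → ¬p1, w1
15. ◇p2, w1
16. ¬◇p2, w1
17. ¬p2, w1
18. p2, w2
19. p3, w2
20. ◇p2 → ¬p1, w2
21. ◇p2, w2
22. ¬p1, w2
23. p2, w3
24. p3, w3
25. ◇p2 → ¬p1, w3
26. ◇p2, w3
27. ¬p2, w3
Accessibility: w0Rw0, w0Rw1, w0Rw2, w0Rw3, w1Rw1, w1Rw3, w2Rw2, w3Rw3
Branch closes: p2 and ¬p2 both at w3.
Every branch of the negation's tableau closes; the branch above is one of them.

Valid in S4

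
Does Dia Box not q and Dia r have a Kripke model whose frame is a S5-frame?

1. Dia Box not q and Dia r, w0
2. Dia Box not q, w0
3. Dia r, w0
4. Box not q, w1
5. not q, w0
6. not q, w1
7. r, w2
8. not q, w2
Accessibility: w0Rw0, w0Rw1, w0Rw2, w1Rw0, w1Rw1, w1Rw2, w2Rw0, w2Rw1, w2Rw2

Yes, satisfiable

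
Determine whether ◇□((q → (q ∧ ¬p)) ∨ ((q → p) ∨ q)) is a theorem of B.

Valid in B

Tableau for the negation ¬◇□((q → (q ∧ ¬p)) ∨ ((q → p) ∨ q)):
1. ¬◇□((q → (q ∧ ¬p)) ∨ ((q → p) ∨ q)), 0
2. ¬□((q → (q ∧ ¬p)) ∨ ((q → p) ∨ q)), 0
3. ¬((q → (q ∧ ¬p)) ∨ ((q → p) ∨ q)), 1
4. ¬(q → (q ∧ ¬p)), 1
5. ¬((q → p) ∨ q), 1
6. q, 1
7. ¬(q ∧ ¬p), 1
8. ¬(q → p), 1
9. ¬q, 1
Accessibility: 0R0, 0R1, 1R0, 1R1
Branch closes: q and ¬q both at 1.
Every branch of the negation's tableau closes; the branch above is one of them.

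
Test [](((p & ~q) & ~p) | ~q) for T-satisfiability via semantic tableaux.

Yes, satisfiable

1. [](((p & ~q) & ~p) | ~q), u
2. ((p & ~q) & ~p) | ~q, u
3. ~q, u
Accessibility: uRu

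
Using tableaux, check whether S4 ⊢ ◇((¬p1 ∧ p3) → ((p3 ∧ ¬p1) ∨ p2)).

Valid

Tableau for the negation ¬◇((¬p1 ∧ p3) → ((p3 ∧ ¬p1) ∨ p2)):
1. ¬◇((¬p1 ∧ p3) → ((p3 ∧ ¬p1) ∨ p2)), u
2. ¬((¬p1 ∧ p3) → ((p3 ∧ ¬p1) ∨ p2)), u
3. ¬p1 ∧ p3, u
4. ¬((p3 ∧ ¬p1) ∨ p2), u
5. ¬p1, u
6. p3, u
7. ¬(p3 ∧ ¬p1), u
8. ¬p2, u
9. p1, u
Accessibility: uRu
Branch closes: p1 and ¬p1 both at u.
All branches of the negation close; one closing branch shown above.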